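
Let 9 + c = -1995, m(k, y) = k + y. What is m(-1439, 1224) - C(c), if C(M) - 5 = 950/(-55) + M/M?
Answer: -2241/11 ≈ -203.73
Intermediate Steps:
c = -2004 (c = -9 - 1995 = -2004)
C(M) = -124/11 (C(M) = 5 + (950/(-55) + M/M) = 5 + (950*(-1/55) + 1) = 5 + (-190/11 + 1) = 5 - 179/11 = -124/11)
m(-1439, 1224) - C(c) = (-1439 + 1224) - 1*(-124/11) = -215 + 124/11 = -2241/11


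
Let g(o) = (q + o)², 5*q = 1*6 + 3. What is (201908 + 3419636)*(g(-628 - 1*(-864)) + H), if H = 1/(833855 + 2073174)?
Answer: 14883560580608058096/72675725 ≈ 2.0479e+11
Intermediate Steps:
q = 9/5 (q = (1*6 + 3)/5 = (6 + 3)/5 = (⅕)*9 = 9/5 ≈ 1.8000)
H = 1/2907029 ≈ 3.4399e-7
g(o) = (9/5 + o)²
(201908 + 3419636)*(g(-628 - 1*(-864)) + H) = (201908 + 3419636)*((9 + 5*(-628 - 1*(-864)))²/25 + 1/2907029) = 3621544*((9 + 5*(-628 + 864))²/25 + 1/2907029) = 3621544*((9 + 5*236)²/25 + 1/2907029) = 3621544*((9 + 1180)²/25 + 1/2907029) = 3621544*((1/25)*1189² + 1/2907029) = 3621544*((1/25)*1413721 + 1/2907029) = 3621544*(1413721/25 + 1/2907029) = 3621544*(4109727944934/72675725) = 14883560580608058096/72675725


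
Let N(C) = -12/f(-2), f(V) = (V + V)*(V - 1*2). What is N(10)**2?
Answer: 9/16 ≈ 0.56250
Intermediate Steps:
f(V) = 2*V*(-2 + V) (f(V) = (2*V)*(V - 2) = (2*V)*(-2 + V) = 2*V*(-2 + V))
N(C) = -3/4 (N(C) = -12*(-1/(4*(-2 - 2))) = -12/(2*(-2)*(-4)) = -12/16 = -12*1/16 = -3/4)
N(10)**2 = (-3/4)**2 = 9/16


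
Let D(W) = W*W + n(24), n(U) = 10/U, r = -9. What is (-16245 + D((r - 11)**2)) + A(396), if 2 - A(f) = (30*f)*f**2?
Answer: -22353963871/12 ≈ -1.8628e+9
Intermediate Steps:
A(f) = 2 - 30*f**3 (A(f) = 2 - 30*f*f**2 = 2 - 30*f**3)
D(W) = 5/12 + W**2 (D(W) = W*W + 10/24 = W**2 + 10*(1/24) = W**2 + 5/12 = 5/12 + W**2)
(-16245 + D((r - 11)**2)) + A(396) = (-16245 + (5/12 + ((-9 - 11)**2)**2)) + (2 - 30*396**3) = (-16245 + (5/12 + ((-20)**2)**2)) + (2 - 30*62099136) = (-16245 + (5/12 + 400**2)) + (2 - 1862974080) = (-16245 + (5/12 + 160000)) - 1862974078 = (-16245 + 1920005/12) - 1862974078 = 1725065/12 - 1862974078 = -22353963871/12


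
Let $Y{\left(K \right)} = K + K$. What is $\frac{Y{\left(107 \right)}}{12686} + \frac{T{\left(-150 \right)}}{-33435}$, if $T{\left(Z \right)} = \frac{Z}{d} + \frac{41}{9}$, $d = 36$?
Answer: $\frac{64351409}{3817407690} \approx 0.016857$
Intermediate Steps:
$T{\left(Z \right)} = \frac{41}{9} + \frac{Z}{36}$ ($T{\left(Z \right)} = \frac{Z}{36} + \frac{41}{9} = \frac{41}{9} + \frac{Z}{36}$)
$Y{\left(K \right)} = 2 K$
$\frac{Y{\left(107 \right)}}{12686} + \frac{T{\left(-150 \right)}}{-33435} = \frac{2 \cdot 107}{12686} + \frac{\frac{41}{9} + \frac{1}{36} \left(-150\right)}{-33435} = 214 \cdot \frac{1}{12686} + \left(\frac{41}{9} - \frac{25}{6}\right) \left(- \frac{1}{33435}\right) = \frac{107}{6343} + \frac{7}{18} \left(- \frac{1}{33435}\right) = \frac{107}{6343} - \frac{7}{601830} = \frac{64351409}{3817407690}$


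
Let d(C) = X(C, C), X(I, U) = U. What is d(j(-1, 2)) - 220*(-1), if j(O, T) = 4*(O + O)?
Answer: 212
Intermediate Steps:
j(O, T) = 8*O (j(O, T) = 4*(2*O) = 8*O)
d(C) = C
d(j(-1, 2)) - 220*(-1) = 8*(-1) - 220*(-1) = -8 + 220 = 212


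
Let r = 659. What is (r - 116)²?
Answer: 294849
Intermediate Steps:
(r - 116)² = (659 - 116)² = 543² = 294849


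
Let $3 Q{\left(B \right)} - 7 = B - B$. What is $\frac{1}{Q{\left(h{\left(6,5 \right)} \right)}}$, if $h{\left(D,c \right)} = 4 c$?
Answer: $\frac{3}{7} \approx 0.42857$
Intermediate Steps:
$Q{\left(B \right)} = \frac{7}{3}$ ($Q{\left(B \right)} = \frac{7}{3} + \frac{B - B}{3} = \frac{7}{3} + \frac{1}{3} \cdot 0 = \frac{7}{3} + 0 = \frac{7}{3}$)
$\frac{1}{Q{\left(h{\left(6,5 \right)} \right)}} = \frac{1}{\frac{7}{3}} = \frac{3}{7}$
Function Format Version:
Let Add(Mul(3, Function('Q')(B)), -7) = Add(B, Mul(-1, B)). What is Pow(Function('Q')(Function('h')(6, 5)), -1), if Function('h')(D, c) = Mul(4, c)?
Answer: Rational(3, 7) ≈ 0.42857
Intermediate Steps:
Function('Q')(B) = Rational(7, 3) (Function('Q')(B) = Add(Rational(7, 3), Mul(Rational(1, 3), Add(B, Mul(-1, B)))) = Add(Rational(7, 3), Mul(Rational(1, 3), 0)) = Add(Rational(7, 3), 0) = Rational(7, 3))
Pow(Function('Q')(Function('h')(6, 5)), -1) = Pow(Rational(7, 3), -1) = Rational(3, 7)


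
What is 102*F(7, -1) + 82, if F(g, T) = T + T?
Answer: -122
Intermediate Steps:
F(g, T) = 2*T
102*F(7, -1) + 82 = 102*(2*(-1)) + 82 = 102*(-2) + 82 = -204 + 82 = -122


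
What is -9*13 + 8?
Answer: -109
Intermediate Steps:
-9*13 + 8 = -117 + 8 = -109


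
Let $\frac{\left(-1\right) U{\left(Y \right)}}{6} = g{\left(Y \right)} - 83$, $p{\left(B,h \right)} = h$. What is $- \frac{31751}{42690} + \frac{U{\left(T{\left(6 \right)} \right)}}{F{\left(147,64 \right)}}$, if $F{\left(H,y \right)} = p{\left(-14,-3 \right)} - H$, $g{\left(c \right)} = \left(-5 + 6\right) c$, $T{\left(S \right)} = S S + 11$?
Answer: $- \frac{466123}{213450} \approx -2.1838$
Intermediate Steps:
$T{\left(S \right)} = 11 + S^{2}$ ($T{\left(S \right)} = S^{2} + 11 = 11 + S^{2}$)
$g{\left(c \right)} = c$ ($g{\left(c \right)} = 1 c = c$)
$U{\left(Y \right)} = 498 - 6 Y$ ($U{\left(Y \right)} = - 6 \left(Y - 83\right) = - 6 \left(-83 + Y\right) = 498 - 6 Y$)
$F{\left(H,y \right)} = -3 - H$
$- \frac{31751}{42690} + \frac{U{\left(T{\left(6 \right)} \right)}}{F{\left(147,64 \right)}} = - \frac{31751}{42690} + \frac{498 - 6 \left(11 + 6^{2}\right)}{-3 - 147} = \left(-31751\right) \frac{1}{42690} + \frac{498 - 6 \left(11 + 36\right)}{-3 - 147} = - \frac{31751}{42690} + \frac{498 - 282}{-150} = - \frac{31751}{42690} + \left(498 - 282\right) \left(- \frac{1}{150}\right) = - \frac{31751}{42690} + 216 \left(- \frac{1}{150}\right) = - \frac{31751}{42690} - \frac{36}{25} = - \frac{466123}{213450}$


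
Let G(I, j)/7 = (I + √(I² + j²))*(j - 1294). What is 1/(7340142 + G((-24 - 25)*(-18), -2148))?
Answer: 2318461/489426514570242 - 12047*√149773/244713257285121 ≈ -1.4315e-8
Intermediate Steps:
G(I, j) = 7*(-1294 + j)*(I + √(I² + j²)) (G(I, j) = 7*((I + √(I² + j²))*(j - 1294)) = 7*((I + √(I² + j²))*(-1294 + j)) = 7*((-1294 + j)*(I + √(I² + j²))) = 7*(-1294 + j)*(I + √(I² + j²)))
1/(7340142 + G((-24 - 25)*(-18), -2148)) = 1/(7340142 + (-9058*(-24 - 25)*(-18) - 9058*√(((-24 - 25)*(-18))² + (-2148)²) + 7*((-24 - 25)*(-18))*(-2148) + 7*(-2148)*√(((-24 - 25)*(-18))² + (-2148)²))) = 1/(7340142 + (-(-443842)*(-18) - 9058*√((-49*(-18))² + 4613904) + 7*(-49*(-18))*(-2148) + 7*(-2148)*√((-49*(-18))² + 4613904))) = 1/(7340142 + (-9058*882 - 9058*√(882² + 4613904) + 7*882*(-2148) + 7*(-2148)*√(882² + 4613904))) = 1/(7340142 + (-7989156 - 9058*√(777924 + 4613904) - 13261752 + 7*(-2148)*√(777924 + 4613904))) = 1/(7340142 + (-7989156 - 54348*√149773 - 13261752 + 7*(-2148)*√5391828)) = 1/(7340142 + (-7989156 - 54348*√149773 - 13261752 + 7*(-2148)*(6*√149773))) = 1/(7340142 + (-7989156 - 54348*√149773 - 13261752 - 90216*√149773)) = 1/(7340142 + (-21250908 - 144564*√149773)) = 1/(-13910766 - 144564*√149773)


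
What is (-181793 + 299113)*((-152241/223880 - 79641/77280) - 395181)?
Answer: -23873336760159777/514924 ≈ -4.6363e+10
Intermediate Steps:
(-181793 + 299113)*((-152241/223880 - 79641/77280) - 395181) = 117320*((-152241*1/223880 - 79641*1/77280) - 395181) = 117320*((-152241/223880 - 26547/25760) - 395181) = 117320*(-246626763/144178720 - 395181) = 117320*(-56976937375083/144178720) = -23873336760159777/514924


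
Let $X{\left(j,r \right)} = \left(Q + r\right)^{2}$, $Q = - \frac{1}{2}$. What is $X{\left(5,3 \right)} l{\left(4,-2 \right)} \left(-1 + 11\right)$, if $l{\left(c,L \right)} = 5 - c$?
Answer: $\frac{125}{2} \approx 62.5$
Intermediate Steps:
$Q = - \frac{1}{2}$ ($Q = \left(-1\right) \frac{1}{2} = - \frac{1}{2} \approx -0.5$)
$X{\left(j,r \right)} = \left(- \frac{1}{2} + r\right)^{2}$
$X{\left(5,3 \right)} l{\left(4,-2 \right)} \left(-1 + 11\right) = \frac{\left(-1 + 2 \cdot 3\right)^{2}}{4} \left(5 - 4\right) \left(-1 + 11\right) = \frac{\left(-1 + 6\right)^{2}}{4} \left(5 - 4\right) 10 = \frac{5^{2}}{4} \cdot 1 \cdot 10 = \frac{1}{4} \cdot 25 \cdot 1 \cdot 10 = \frac{25}{4} \cdot 1 \cdot 10 = \frac{25}{4} \cdot 10 = \frac{125}{2}$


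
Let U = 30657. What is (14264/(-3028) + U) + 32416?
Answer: 47742695/757 ≈ 63068.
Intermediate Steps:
(14264/(-3028) + U) + 32416 = (14264/(-3028) + 30657) + 32416 = (14264*(-1/3028) + 30657) + 32416 = (-3566/757 + 30657) + 32416 = 23203783/757 + 32416 = 47742695/757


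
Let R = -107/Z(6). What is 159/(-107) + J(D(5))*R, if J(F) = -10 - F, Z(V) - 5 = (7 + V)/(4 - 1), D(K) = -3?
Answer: 33711/428 ≈ 78.764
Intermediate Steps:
Z(V) = 22/3 + V/3 (Z(V) = 5 + (7 + V)/(4 - 1) = 5 + (7 + V)/3 = 5 + (7 + V)*(⅓) = 5 + (7/3 + V/3) = 22/3 + V/3)
R = -321/28 (R = -107/(22/3 + (⅓)*6) = -107/(22/3 + 2) = -107/28/3 = -107*3/28 = -321/28 ≈ -11.464)
159/(-107) + J(D(5))*R = 159/(-107) + (-10 - 1*(-3))*(-321/28) = 159*(-1/107) + (-10 + 3)*(-321/28) = -159/107 - 7*(-321/28) = -159/107 + 321/4 = 33711/428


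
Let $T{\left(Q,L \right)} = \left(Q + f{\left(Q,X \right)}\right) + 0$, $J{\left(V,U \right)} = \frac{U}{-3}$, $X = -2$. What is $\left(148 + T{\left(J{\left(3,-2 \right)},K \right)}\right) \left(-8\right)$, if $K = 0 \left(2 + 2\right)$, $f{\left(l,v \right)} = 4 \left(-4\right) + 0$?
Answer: $- \frac{3184}{3} \approx -1061.3$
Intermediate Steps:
$f{\left(l,v \right)} = -16$ ($f{\left(l,v \right)} = -16 + 0 = -16$)
$J{\left(V,U \right)} = - \frac{U}{3}$ ($J{\left(V,U \right)} = U \left(- \frac{1}{3}\right) = - \frac{U}{3}$)
$K = 0$ ($K = 0 \cdot 4 = 0$)
$T{\left(Q,L \right)} = -16 + Q$ ($T{\left(Q,L \right)} = \left(Q - 16\right) + 0 = \left(-16 + Q\right) + 0 = -16 + Q$)
$\left(148 + T{\left(J{\left(3,-2 \right)},K \right)}\right) \left(-8\right) = \left(148 - \frac{46}{3}\right) \left(-8\right) = \frac{398}{3} \left(-8\right) = - \frac{3184}{3}$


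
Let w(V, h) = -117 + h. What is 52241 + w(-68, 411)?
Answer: 52535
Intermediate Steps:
52241 + w(-68, 411) = 52241 + (-117 + 411) = 52241 + 294 = 52535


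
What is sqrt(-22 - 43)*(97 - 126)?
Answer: -29*I*sqrt(65) ≈ -233.81*I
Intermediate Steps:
sqrt(-22 - 43)*(97 - 126) = sqrt(-65)*(-29) = (I*sqrt(65))*(-29) = -29*I*sqrt(65)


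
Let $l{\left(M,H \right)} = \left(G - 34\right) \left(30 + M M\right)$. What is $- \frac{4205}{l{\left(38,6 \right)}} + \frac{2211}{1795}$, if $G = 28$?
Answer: $\frac{27102059}{15874980} \approx 1.7072$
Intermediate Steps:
$l{\left(M,H \right)} = -180 - 6 M^{2}$ ($l{\left(M,H \right)} = \left(28 - 34\right) \left(30 + M M\right) = - 6 \left(30 + M^{2}\right) = -180 - 6 M^{2}$)
$- \frac{4205}{l{\left(38,6 \right)}} + \frac{2211}{1795} = - \frac{4205}{-180 - 6 \cdot 38^{2}} + \frac{2211}{1795} = - \frac{4205}{-180 - 8664} + 2211 \cdot \frac{1}{1795} = - \frac{4205}{-180 - 8664} + \frac{2211}{1795} = - \frac{4205}{-8844} + \frac{2211}{1795} = \left(-4205\right) \left(- \frac{1}{8844}\right) + \frac{2211}{1795} = \frac{4205}{8844} + \frac{2211}{1795} = \frac{27102059}{15874980}$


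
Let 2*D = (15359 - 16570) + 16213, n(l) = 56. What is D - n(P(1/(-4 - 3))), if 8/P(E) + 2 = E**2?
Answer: 7445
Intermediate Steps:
P(E) = 8/(-2 + E**2)
D = 7501 (D = ((15359 - 16570) + 16213)/2 = (-1211 + 16213)/2 = (1/2)*15002 = 7501)
D - n(P(1/(-4 - 3))) = 7501 - 1*56 = 7501 - 56 = 7445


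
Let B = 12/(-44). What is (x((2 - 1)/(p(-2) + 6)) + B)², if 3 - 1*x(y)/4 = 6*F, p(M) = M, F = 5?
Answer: 1418481/121 ≈ 11723.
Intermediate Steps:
B = -3/11 (B = 12*(-1/44) = -3/11 ≈ -0.27273)
x(y) = -108 (x(y) = 12 - 24*5 = 12 - 4*30 = 12 - 120 = -108)
(x((2 - 1)/(p(-2) + 6)) + B)² = (-108 - 3/11)² = (-1191/11)² = 1418481/121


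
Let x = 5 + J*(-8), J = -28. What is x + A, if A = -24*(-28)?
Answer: 901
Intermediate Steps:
A = 672
x = 229 (x = 5 - 28*(-8) = 5 + 224 = 229)
x + A = 229 + 672 = 901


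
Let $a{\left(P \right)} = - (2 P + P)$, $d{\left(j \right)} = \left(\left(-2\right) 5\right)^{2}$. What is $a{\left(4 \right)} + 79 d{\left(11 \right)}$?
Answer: $7888$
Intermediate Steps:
$d{\left(j \right)} = 100$ ($d{\left(j \right)} = \left(-10\right)^{2} = 100$)
$a{\left(P \right)} = - 3 P$
$a{\left(4 \right)} + 79 d{\left(11 \right)} = \left(-3\right) 4 + 79 \cdot 100 = -12 + 7900 = 7888$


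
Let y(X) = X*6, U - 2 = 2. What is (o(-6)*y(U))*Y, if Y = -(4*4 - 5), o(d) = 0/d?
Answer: 0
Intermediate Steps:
o(d) = 0
U = 4 (U = 2 + 2 = 4)
y(X) = 6*X
Y = -11 (Y = -(16 - 5) = -1*11 = -11)
(o(-6)*y(U))*Y = (0*(6*4))*(-11) = (0*24)*(-11) = 0*(-11) = 0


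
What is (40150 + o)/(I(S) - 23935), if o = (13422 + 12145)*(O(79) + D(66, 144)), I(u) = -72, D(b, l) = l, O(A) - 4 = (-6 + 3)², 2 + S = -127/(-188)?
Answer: -4054169/24007 ≈ -168.87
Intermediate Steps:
S = -249/188 (S = -2 - 127/(-188) = -2 - 127*(-1/188) = -2 + 127/188 = -249/188 ≈ -1.3245)
O(A) = 13 (O(A) = 4 + (-6 + 3)² = 4 + (-3)² = 4 + 9 = 13)
o = 4014019 (o = (13422 + 12145)*(13 + 144) = 25567*157 = 4014019)
(40150 + o)/(I(S) - 23935) = (40150 + 4014019)/(-72 - 23935) = 4054169/(-24007) = 4054169*(-1/24007) = -4054169/24007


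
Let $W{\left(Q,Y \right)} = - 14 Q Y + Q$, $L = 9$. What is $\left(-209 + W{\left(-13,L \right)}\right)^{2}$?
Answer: $2005056$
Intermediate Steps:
$W{\left(Q,Y \right)} = Q - 14 Q Y$ ($W{\left(Q,Y \right)} = - 14 Q Y + Q = Q - 14 Q Y$)
$\left(-209 + W{\left(-13,L \right)}\right)^{2} = \left(-209 - 13 \left(1 - 126\right)\right)^{2} = \left(-209 - -1625\right)^{2} = \left(-209 + 1625\right)^{2} = 1416^{2} = 2005056$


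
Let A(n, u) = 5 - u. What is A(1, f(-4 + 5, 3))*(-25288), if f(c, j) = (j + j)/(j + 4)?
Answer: -733352/7 ≈ -1.0476e+5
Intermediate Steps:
f(c, j) = 2*j/(4 + j) (f(c, j) = (2*j)/(4 + j) = 2*j/(4 + j))
A(1, f(-4 + 5, 3))*(-25288) = (5 - 2*3/(4 + 3))*(-25288) = (5 - 2*3/7)*(-25288) = (5 - 1*6/7)*(-25288) = (5 - 6/7)*(-25288) = (29/7)*(-25288) = -733352/7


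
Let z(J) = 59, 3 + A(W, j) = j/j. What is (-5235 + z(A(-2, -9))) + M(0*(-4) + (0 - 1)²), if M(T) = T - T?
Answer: -5176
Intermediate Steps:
A(W, j) = -2 (A(W, j) = -3 + j/j = -3 + 1 = -2)
M(T) = 0
(-5235 + z(A(-2, -9))) + M(0*(-4) + (0 - 1)²) = (-5235 + 59) + 0 = -5176 + 0 = -5176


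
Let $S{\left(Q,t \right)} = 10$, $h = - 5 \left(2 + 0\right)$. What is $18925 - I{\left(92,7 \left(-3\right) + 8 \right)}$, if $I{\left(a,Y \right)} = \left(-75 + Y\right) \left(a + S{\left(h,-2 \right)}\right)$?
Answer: $27901$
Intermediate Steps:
$h = -10$ ($h = \left(-5\right) 2 = -10$)
$I{\left(a,Y \right)} = \left(-75 + Y\right) \left(10 + a\right)$ ($I{\left(a,Y \right)} = \left(-75 + Y\right) \left(a + 10\right) = \left(-75 + Y\right) \left(10 + a\right)$)
$18925 - I{\left(92,7 \left(-3\right) + 8 \right)} = 18925 - \left(-750 - 6900 + 10 \left(7 \left(-3\right) + 8\right) + \left(7 \left(-3\right) + 8\right) 92\right) = 18925 - \left(-750 - 6900 + 10 \left(-21 + 8\right) + \left(-21 + 8\right) 92\right) = 18925 - \left(-750 - 6900 + 10 \left(-13\right) - 1196\right) = 18925 - \left(-750 - 6900 - 130 - 1196\right) = 18925 - -8976 = 18925 + 8976 = 27901$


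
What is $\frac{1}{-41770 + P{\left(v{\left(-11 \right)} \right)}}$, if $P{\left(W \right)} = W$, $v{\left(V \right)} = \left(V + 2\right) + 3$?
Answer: $- \frac{1}{41776} \approx -2.3937 \cdot 10^{-5}$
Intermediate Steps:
$v{\left(V \right)} = 5 + V$ ($v{\left(V \right)} = \left(2 + V\right) + 3 = 5 + V$)
$\frac{1}{-41770 + P{\left(v{\left(-11 \right)} \right)}} = \frac{1}{-41770 + \left(5 - 11\right)} = \frac{1}{-41770 - 6} = \frac{1}{-41776} = - \frac{1}{41776}$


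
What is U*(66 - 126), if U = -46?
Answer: 2760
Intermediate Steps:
U*(66 - 126) = -46*(66 - 126) = -46*(-60) = 2760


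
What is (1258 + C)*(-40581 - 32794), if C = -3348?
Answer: 153353750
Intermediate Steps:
(1258 + C)*(-40581 - 32794) = (1258 - 3348)*(-40581 - 32794) = -2090*(-73375) = 153353750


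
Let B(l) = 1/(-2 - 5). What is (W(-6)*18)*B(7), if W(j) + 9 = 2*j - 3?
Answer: 432/7 ≈ 61.714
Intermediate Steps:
W(j) = -12 + 2*j (W(j) = -9 + (2*j - 3) = -9 + (-3 + 2*j) = -12 + 2*j)
B(l) = -⅐ (B(l) = 1/(-7) = -⅐)
(W(-6)*18)*B(7) = ((-12 + 2*(-6))*18)*(-⅐) = ((-12 - 12)*18)*(-⅐) = -24*18*(-⅐) = -432*(-⅐) = 432/7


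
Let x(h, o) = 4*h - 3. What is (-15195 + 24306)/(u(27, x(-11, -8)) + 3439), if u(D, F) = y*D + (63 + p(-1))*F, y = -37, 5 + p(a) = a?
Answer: -9111/239 ≈ -38.121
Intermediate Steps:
x(h, o) = -3 + 4*h
p(a) = -5 + a
u(D, F) = -37*D + 57*F (u(D, F) = -37*D + (63 + (-5 - 1))*F = -37*D + (63 - 6)*F = -37*D + 57*F)
(-15195 + 24306)/(u(27, x(-11, -8)) + 3439) = (-15195 + 24306)/((-37*27 + 57*(-3 + 4*(-11))) + 3439) = 9111/((-999 + 57*(-3 - 44)) + 3439) = 9111/((-999 + 57*(-47)) + 3439) = 9111/((-999 - 2679) + 3439) = 9111/(-3678 + 3439) = 9111/(-239) = 9111*(-1/239) = -9111/239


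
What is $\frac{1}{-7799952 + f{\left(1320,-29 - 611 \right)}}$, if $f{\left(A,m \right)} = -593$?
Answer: $- \frac{1}{7800545} \approx -1.282 \cdot 10^{-7}$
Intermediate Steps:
$\frac{1}{-7799952 + f{\left(1320,-29 - 611 \right)}} = \frac{1}{-7799952 - 593} = \frac{1}{-7800545} = - \frac{1}{7800545}$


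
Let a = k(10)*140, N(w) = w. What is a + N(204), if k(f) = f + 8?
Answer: 2724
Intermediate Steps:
k(f) = 8 + f
a = 2520 (a = (8 + 10)*140 = 18*140 = 2520)
a + N(204) = 2520 + 204 = 2724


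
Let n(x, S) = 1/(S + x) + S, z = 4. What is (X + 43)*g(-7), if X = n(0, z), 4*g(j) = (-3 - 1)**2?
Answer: 189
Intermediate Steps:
n(x, S) = S + 1/(S + x)
g(j) = 4 (g(j) = (-3 - 1)**2/4 = (1/4)*(-4)**2 = (1/4)*16 = 4)
X = 17/4 (X = (1 + 4**2 + 4*0)/(4 + 0) = (1 + 16 + 0)/4 = (1/4)*17 = 17/4 ≈ 4.2500)
(X + 43)*g(-7) = (17/4 + 43)*4 = (189/4)*4 = 189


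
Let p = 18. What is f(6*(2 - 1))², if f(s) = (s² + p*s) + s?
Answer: 22500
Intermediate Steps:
f(s) = s² + 19*s (f(s) = (s² + 18*s) + s = s² + 19*s)
f(6*(2 - 1))² = ((6*(2 - 1))*(19 + 6*(2 - 1)))² = ((6*1)*(19 + 6*1))² = (6*(19 + 6))² = (6*25)² = 150² = 22500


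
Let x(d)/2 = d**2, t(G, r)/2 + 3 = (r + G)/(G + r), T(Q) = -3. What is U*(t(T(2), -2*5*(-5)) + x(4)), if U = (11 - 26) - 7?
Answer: -616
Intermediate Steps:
t(G, r) = -4 (t(G, r) = -6 + 2*((r + G)/(G + r)) = -6 + 2*((G + r)/(G + r)) = -6 + 2*1 = -6 + 2 = -4)
U = -22 (U = -15 - 7 = -22)
x(d) = 2*d**2
U*(t(T(2), -2*5*(-5)) + x(4)) = -22*(-4 + 2*4**2) = -22*(-4 + 2*16) = -22*(-4 + 32) = -22*28 = -616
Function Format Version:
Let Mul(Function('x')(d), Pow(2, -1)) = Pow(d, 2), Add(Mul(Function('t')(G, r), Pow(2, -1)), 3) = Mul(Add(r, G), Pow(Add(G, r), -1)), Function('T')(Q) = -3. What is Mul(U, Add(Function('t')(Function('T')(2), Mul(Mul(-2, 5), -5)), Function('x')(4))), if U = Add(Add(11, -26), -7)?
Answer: -616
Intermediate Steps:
Function('t')(G, r) = -4 (Function('t')(G, r) = Add(-6, Mul(2, Mul(Add(r, G), Pow(Add(G, r), -1)))) = Add(-6, Mul(2, Mul(Add(G, r), Pow(Add(G, r), -1)))) = Add(-6, Mul(2, 1)) = Add(-6, 2) = -4)
U = -22 (U = Add(-15, -7) = -22)
Function('x')(d) = Mul(2, Pow(d, 2))
Mul(U, Add(Function('t')(Function('T')(2), Mul(Mul(-2, 5), -5)), Function('x')(4))) = Mul(-22, Add(-4, Mul(2, Pow(4, 2)))) = Mul(-22, Add(-4, Mul(2, 16))) = Mul(-22, Add(-4, 32)) = Mul(-22, 28) = -616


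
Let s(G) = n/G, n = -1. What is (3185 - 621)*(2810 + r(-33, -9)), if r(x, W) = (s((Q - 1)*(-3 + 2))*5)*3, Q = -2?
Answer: 7192020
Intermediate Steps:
s(G) = -1/G
r(x, W) = -5 (r(x, W) = (-1/((-2 - 1)*(-3 + 2))*5)*3 = (-1/((-3*(-1)))*5)*3 = (-1/3*5)*3 = (-1*1/3*5)*3 = -1/3*5*3 = -5/3*3 = -5)
(3185 - 621)*(2810 + r(-33, -9)) = (3185 - 621)*(2810 - 5) = 2564*2805 = 7192020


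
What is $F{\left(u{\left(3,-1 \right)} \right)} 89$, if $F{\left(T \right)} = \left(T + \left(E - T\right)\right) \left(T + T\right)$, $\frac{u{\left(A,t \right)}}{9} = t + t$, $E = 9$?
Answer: $-28836$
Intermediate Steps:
$u{\left(A,t \right)} = 18 t$ ($u{\left(A,t \right)} = 9 \left(t + t\right) = 9 \cdot 2 t = 18 t$)
$F{\left(T \right)} = 18 T$ ($F{\left(T \right)} = \left(T - \left(-9 + T\right)\right) \left(T + T\right) = 9 \cdot 2 T = 18 T$)
$F{\left(u{\left(3,-1 \right)} \right)} 89 = 18 \cdot 18 \left(-1\right) 89 = 18 \left(-18\right) 89 = \left(-324\right) 89 = -28836$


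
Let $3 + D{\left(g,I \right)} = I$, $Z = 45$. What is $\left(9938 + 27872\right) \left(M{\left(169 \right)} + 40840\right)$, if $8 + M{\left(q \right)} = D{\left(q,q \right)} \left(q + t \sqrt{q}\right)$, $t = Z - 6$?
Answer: $5786744880$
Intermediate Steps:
$D{\left(g,I \right)} = -3 + I$
$t = 39$ ($t = 45 - 6 = 39$)
$M{\left(q \right)} = -8 + \left(-3 + q\right) \left(q + 39 \sqrt{q}\right)$
$\left(9938 + 27872\right) \left(M{\left(169 \right)} + 40840\right) = \left(9938 + 27872\right) \left(\left(-8 + 169 \left(-3 + 169\right) + 39 \sqrt{169} \left(-3 + 169\right)\right) + 40840\right) = 37810 \left(\left(-8 + 169 \cdot 166 + 39 \cdot 13 \cdot 166\right) + 40840\right) = 37810 \left(\left(-8 + 28054 + 84162\right) + 40840\right) = 37810 \left(112208 + 40840\right) = 37810 \cdot 153048 = 5786744880$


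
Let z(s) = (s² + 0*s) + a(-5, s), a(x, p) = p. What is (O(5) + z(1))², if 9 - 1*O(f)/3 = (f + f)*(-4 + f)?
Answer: 1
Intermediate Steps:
O(f) = 27 - 6*f*(-4 + f) (O(f) = 27 - 3*(f + f)*(-4 + f) = 27 - 3*2*f*(-4 + f) = 27 - 6*f*(-4 + f))
z(s) = s + s² (z(s) = (s² + 0*s) + s = (s² + 0) + s = s² + s = s + s²)
(O(5) + z(1))² = ((27 - 6*5² + 24*5) + 1*(1 + 1))² = ((27 - 6*25 + 120) + 1*2)² = ((27 - 150 + 120) + 2)² = (-3 + 2)² = (-1)² = 1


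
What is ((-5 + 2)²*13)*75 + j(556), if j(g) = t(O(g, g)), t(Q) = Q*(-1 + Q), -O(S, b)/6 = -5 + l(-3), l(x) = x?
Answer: 11031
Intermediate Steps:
O(S, b) = 48 (O(S, b) = -6*(-5 - 3) = -6*(-8) = 48)
j(g) = 2256 (j(g) = 48*(-1 + 48) = 48*47 = 2256)
((-5 + 2)²*13)*75 + j(556) = ((-5 + 2)²*13)*75 + 2256 = ((-3)²*13)*75 + 2256 = (9*13)*75 + 2256 = 117*75 + 2256 = 8775 + 2256 = 11031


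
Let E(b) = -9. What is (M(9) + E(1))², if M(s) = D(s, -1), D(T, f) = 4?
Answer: 25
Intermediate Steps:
M(s) = 4
(M(9) + E(1))² = (4 - 9)² = (-5)² = 25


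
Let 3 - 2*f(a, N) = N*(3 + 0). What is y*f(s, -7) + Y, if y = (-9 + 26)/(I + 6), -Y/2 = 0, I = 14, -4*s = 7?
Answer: 51/5 ≈ 10.200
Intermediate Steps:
s = -7/4 (s = -¼*7 = -7/4 ≈ -1.7500)
Y = 0 (Y = -2*0 = 0)
f(a, N) = 3/2 - 3*N/2 (f(a, N) = 3/2 - N*(3 + 0)/2 = 3/2 - N*3/2 = 3/2 - 3*N/2)
y = 17/20 (y = (-9 + 26)/(14 + 6) = 17/20 ≈ 0.85000)
y*f(s, -7) + Y = 17*(3/2 - 3/2*(-7))/20 + 0 = 17*(3/2 + 21/2)/20 + 0 = (17/20)*12 + 0 = 51/5 + 0 = 51/5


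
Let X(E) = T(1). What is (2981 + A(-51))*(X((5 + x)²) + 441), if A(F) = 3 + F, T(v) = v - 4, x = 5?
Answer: 1284654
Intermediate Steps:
T(v) = -4 + v
X(E) = -3 (X(E) = -4 + 1 = -3)
(2981 + A(-51))*(X((5 + x)²) + 441) = (2981 + (3 - 51))*(-3 + 441) = (2981 - 48)*438 = 2933*438 = 1284654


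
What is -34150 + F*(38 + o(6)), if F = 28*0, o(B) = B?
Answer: -34150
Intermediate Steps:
F = 0
-34150 + F*(38 + o(6)) = -34150 + 0*(38 + 6) = -34150 + 0*44 = -34150 + 0 = -34150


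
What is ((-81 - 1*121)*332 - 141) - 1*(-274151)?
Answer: 206946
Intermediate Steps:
((-81 - 1*121)*332 - 141) - 1*(-274151) = ((-81 - 121)*332 - 141) + 274151 = (-202*332 - 141) + 274151 = (-67064 - 141) + 274151 = -67205 + 274151 = 206946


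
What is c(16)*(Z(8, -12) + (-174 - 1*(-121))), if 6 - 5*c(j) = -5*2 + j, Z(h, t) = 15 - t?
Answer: 0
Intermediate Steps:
c(j) = 16/5 - j/5 (c(j) = 6/5 - (-5*2 + j)/5 = 6/5 - (-10 + j)/5 = 6/5 + (2 - j/5) = 16/5 - j/5)
c(16)*(Z(8, -12) + (-174 - 1*(-121))) = (16/5 - 1/5*16)*((15 - 1*(-12)) + (-174 - 1*(-121))) = (16/5 - 16/5)*((15 + 12) + (-174 + 121)) = 0*(27 - 53) = 0*(-26) = 0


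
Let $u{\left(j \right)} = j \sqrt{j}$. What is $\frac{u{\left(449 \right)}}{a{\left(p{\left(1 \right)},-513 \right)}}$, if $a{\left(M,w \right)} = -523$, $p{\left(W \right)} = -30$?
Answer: $- \frac{449 \sqrt{449}}{523} \approx -18.191$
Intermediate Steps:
$u{\left(j \right)} = j^{\frac{3}{2}}$
$\frac{u{\left(449 \right)}}{a{\left(p{\left(1 \right)},-513 \right)}} = \frac{449^{\frac{3}{2}}}{-523} = 449 \sqrt{449} \left(- \frac{1}{523}\right) = - \frac{449 \sqrt{449}}{523}$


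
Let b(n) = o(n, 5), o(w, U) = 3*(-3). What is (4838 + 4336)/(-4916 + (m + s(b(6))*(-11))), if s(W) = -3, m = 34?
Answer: -9174/4849 ≈ -1.8919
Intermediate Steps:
o(w, U) = -9
b(n) = -9
(4838 + 4336)/(-4916 + (m + s(b(6))*(-11))) = (4838 + 4336)/(-4916 + (34 - 3*(-11))) = 9174/(-4916 + (34 + 33)) = 9174/(-4916 + 67) = 9174/(-4849) = 9174*(-1/4849) = -9174/4849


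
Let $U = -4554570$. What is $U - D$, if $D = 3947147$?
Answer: $-8501717$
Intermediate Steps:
$U - D = -4554570 - 3947147 = -8501717$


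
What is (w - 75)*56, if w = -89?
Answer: -9184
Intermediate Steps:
(w - 75)*56 = (-89 - 75)*56 = -164*56 = -9184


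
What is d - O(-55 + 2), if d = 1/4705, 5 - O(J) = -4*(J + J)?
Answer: 1971396/4705 ≈ 419.00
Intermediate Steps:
O(J) = 5 + 8*J (O(J) = 5 - (-4)*(J + J) = 5 - (-4)*2*J = 5 - (-8)*J = 5 + 8*J)
d = 1/4705 ≈ 0.00021254
d - O(-55 + 2) = 1/4705 - (5 + 8*(-55 + 2)) = 1/4705 - (5 + 8*(-53)) = 1/4705 - (5 - 424) = 1/4705 - 1*(-419) = 1/4705 + 419 = 1971396/4705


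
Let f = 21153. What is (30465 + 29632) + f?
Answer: 81250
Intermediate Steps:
(30465 + 29632) + f = (30465 + 29632) + 21153 = 60097 + 21153 = 81250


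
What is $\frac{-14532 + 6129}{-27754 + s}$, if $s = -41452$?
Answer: $\frac{8403}{69206} \approx 0.12142$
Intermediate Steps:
$\frac{-14532 + 6129}{-27754 + s} = \frac{-14532 + 6129}{-27754 - 41452} = - \frac{8403}{-69206} = \left(-8403\right) \left(- \frac{1}{69206}\right) = \frac{8403}{69206}$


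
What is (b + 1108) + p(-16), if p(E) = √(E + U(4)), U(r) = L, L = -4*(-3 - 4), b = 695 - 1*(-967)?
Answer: 2770 + 2*√3 ≈ 2773.5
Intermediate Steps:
b = 1662 (b = 695 + 967 = 1662)
L = 28 (L = -4*(-7) = 28)
U(r) = 28
p(E) = √(28 + E) (p(E) = √(E + 28) = √(28 + E))
(b + 1108) + p(-16) = (1662 + 1108) + √(28 - 16) = 2770 + √12 = 2770 + 2*√3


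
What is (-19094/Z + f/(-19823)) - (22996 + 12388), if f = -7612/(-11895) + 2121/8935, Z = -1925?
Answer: -5738577831832554629/162225495507075 ≈ -35374.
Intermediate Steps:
f = 18648503/21256365 (f = -7612*(-1/11895) + 2121*(1/8935) = 7612/11895 + 2121/8935 = 18648503/21256365 ≈ 0.87731)
(-19094/Z + f/(-19823)) - (22996 + 12388) = (-19094/(-1925) + (18648503/21256365)/(-19823)) - (22996 + 12388) = (-19094*(-1/1925) + (18648503/21256365)*(-1/19823)) - 1*35384 = (19094/1925 - 18648503/421364923395) - 35384 = 1609101189787171/162225495507075 - 35384 = -5738577831832554629/162225495507075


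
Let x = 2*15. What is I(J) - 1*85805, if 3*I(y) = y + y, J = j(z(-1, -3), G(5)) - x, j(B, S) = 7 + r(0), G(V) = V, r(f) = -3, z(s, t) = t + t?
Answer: -257467/3 ≈ -85822.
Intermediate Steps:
z(s, t) = 2*t
x = 30
j(B, S) = 4 (j(B, S) = 7 - 3 = 4)
J = -26 (J = 4 - 1*30 = 4 - 30 = -26)
I(y) = 2*y/3 (I(y) = (y + y)/3 = (2*y)/3 = 2*y/3)
I(J) - 1*85805 = (2/3)*(-26) - 1*85805 = -52/3 - 85805 = -257467/3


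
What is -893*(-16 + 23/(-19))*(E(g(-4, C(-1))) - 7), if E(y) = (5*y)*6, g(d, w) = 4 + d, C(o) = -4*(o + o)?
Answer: -107583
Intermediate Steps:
C(o) = -8*o
E(y) = 30*y
-893*(-16 + 23/(-19))*(E(g(-4, C(-1))) - 7) = -893*(-16 + 23/(-19))*(30*(4 - 4) - 7) = -893*(-16 + 23*(-1/19))*(30*0 - 7) = -893*(-16 - 23/19)*(0 - 7) = -(-15369)*(-7) = -893*2289/19 = -107583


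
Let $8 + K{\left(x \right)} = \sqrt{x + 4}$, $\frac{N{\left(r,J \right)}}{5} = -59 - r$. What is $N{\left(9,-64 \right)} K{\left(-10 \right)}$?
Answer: $2720 - 340 i \sqrt{6} \approx 2720.0 - 832.83 i$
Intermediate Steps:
$N{\left(r,J \right)} = -295 - 5 r$ ($N{\left(r,J \right)} = 5 \left(-59 - r\right) = -295 - 5 r$)
$K{\left(x \right)} = -8 + \sqrt{4 + x}$ ($K{\left(x \right)} = -8 + \sqrt{x + 4} = -8 + \sqrt{4 + x}$)
$N{\left(9,-64 \right)} K{\left(-10 \right)} = \left(-295 - 45\right) \left(-8 + \sqrt{4 - 10}\right) = \left(-295 - 45\right) \left(-8 + \sqrt{-6}\right) = - 340 \left(-8 + i \sqrt{6}\right) = 2720 - 340 i \sqrt{6}$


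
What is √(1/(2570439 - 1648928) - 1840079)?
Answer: 2*I*√390640731990261262/921511 ≈ 1356.5*I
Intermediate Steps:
√(1/(2570439 - 1648928) - 1840079) = √(1/921511 - 1840079) = √(-1695653039368/921511) = 2*I*√390640731990261262/921511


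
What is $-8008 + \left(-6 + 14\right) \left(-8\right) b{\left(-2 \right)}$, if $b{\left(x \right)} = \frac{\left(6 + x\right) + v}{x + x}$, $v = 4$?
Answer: $-7880$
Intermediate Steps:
$b{\left(x \right)} = \frac{10 + x}{2 x}$ ($b{\left(x \right)} = \frac{\left(6 + x\right) + 4}{x + x} = \frac{10 + x}{2 x}$)
$-8008 + \left(-6 + 14\right) \left(-8\right) b{\left(-2 \right)} = -8008 + \left(-6 + 14\right) \left(-8\right) \frac{10 - 2}{2 \left(-2\right)} = -8008 + 8 \left(-8\right) \frac{1}{2} \left(- \frac{1}{2}\right) 8 = -8008 - -128 = -8008 + 128 = -7880$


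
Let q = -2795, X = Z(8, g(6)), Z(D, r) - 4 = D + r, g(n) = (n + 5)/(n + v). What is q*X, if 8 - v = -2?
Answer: -567385/16 ≈ -35462.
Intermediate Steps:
v = 10 (v = 8 - 1*(-2) = 8 + 2 = 10)
g(n) = (5 + n)/(10 + n) (g(n) = (n + 5)/(n + 10) = (5 + n)/(10 + n))
Z(D, r) = 4 + D + r (Z(D, r) = 4 + (D + r) = 4 + D + r)
X = 203/16 (X = 4 + 8 + (5 + 6)/(10 + 6) = 4 + 8 + 11/16 = 203/16 ≈ 12.688)
q*X = -2795*203/16 = -567385/16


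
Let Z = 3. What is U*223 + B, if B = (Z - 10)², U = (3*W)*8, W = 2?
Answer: 10753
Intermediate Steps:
U = 48 (U = (3*2)*8 = 6*8 = 48)
B = 49 (B = (3 - 10)² = (-7)² = 49)
U*223 + B = 48*223 + 49 = 10704 + 49 = 10753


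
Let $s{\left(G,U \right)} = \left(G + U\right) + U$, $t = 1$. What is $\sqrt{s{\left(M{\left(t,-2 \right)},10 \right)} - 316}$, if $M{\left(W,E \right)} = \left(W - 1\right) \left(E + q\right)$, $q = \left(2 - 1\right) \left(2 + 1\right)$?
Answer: $2 i \sqrt{74} \approx 17.205 i$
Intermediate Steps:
$q = 3$ ($q = 1 \cdot 3 = 3$)
$M{\left(W,E \right)} = \left(-1 + W\right) \left(3 + E\right)$ ($M{\left(W,E \right)} = \left(W - 1\right) \left(E + 3\right) = \left(-1 + W\right) \left(3 + E\right)$)
$s{\left(G,U \right)} = G + 2 U$
$\sqrt{s{\left(M{\left(t,-2 \right)},10 \right)} - 316} = \sqrt{\left(\left(-3 - -2 + 3 \cdot 1 - 2\right) + 2 \cdot 10\right) - 316} = \sqrt{\left(\left(-3 + 2 + 3 - 2\right) + 20\right) - 316} = \sqrt{\left(0 + 20\right) - 316} = \sqrt{20 - 316} = \sqrt{-296} = 2 i \sqrt{74}$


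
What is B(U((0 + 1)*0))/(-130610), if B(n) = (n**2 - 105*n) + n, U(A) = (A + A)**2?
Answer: 0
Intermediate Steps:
U(A) = 4*A**2 (U(A) = (2*A)**2 = 4*A**2)
B(n) = n**2 - 104*n
B(U((0 + 1)*0))/(-130610) = ((4*((0 + 1)*0)**2)*(-104 + 4*((0 + 1)*0)**2))/(-130610) = ((4*(1*0)**2)*(-104 + 4*(1*0)**2))*(-1/130610) = ((4*0**2)*(-104 + 4*0**2))*(-1/130610) = ((4*0)*(-104 + 4*0))*(-1/130610) = (0*(-104 + 0))*(-1/130610) = (0*(-104))*(-1/130610) = 0*(-1/130610) = 0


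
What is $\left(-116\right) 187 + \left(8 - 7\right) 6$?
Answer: $-21686$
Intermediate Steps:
$\left(-116\right) 187 + \left(8 - 7\right) 6 = -21692 + 1 \cdot 6 = -21692 + 6 = -21686$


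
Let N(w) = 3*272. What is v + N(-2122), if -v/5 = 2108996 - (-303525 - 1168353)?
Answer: -17903554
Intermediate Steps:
N(w) = 816
v = -17904370 (v = -5*(2108996 - (-303525 - 1168353)) = -5*(2108996 - 1*(-1471878)) = -5*(2108996 + 1471878) = -5*3580874 = -17904370)
v + N(-2122) = -17904370 + 816 = -17903554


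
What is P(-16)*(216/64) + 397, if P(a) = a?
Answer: 343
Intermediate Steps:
P(-16)*(216/64) + 397 = -3456/64 + 397 = -16*27/8 + 397 = -54 + 397 = 343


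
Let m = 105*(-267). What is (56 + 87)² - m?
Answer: 48484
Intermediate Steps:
m = -28035
(56 + 87)² - m = (56 + 87)² - 1*(-28035) = 143² + 28035 = 20449 + 28035 = 48484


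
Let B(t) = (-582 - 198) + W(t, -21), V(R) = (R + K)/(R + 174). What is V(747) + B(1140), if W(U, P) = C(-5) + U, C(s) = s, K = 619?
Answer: 328321/921 ≈ 356.48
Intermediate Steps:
V(R) = (619 + R)/(174 + R) (V(R) = (R + 619)/(R + 174) = (619 + R)/(174 + R))
W(U, P) = -5 + U
B(t) = -785 + t (B(t) = (-582 - 198) + (-5 + t) = -780 + (-5 + t) = -785 + t)
V(747) + B(1140) = (619 + 747)/(174 + 747) + (-785 + 1140) = 1366/921 + 355 = 328321/921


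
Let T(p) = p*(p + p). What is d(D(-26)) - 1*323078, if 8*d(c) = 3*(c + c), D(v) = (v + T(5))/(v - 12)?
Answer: -6138491/19 ≈ -3.2308e+5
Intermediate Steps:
T(p) = 2*p² (T(p) = p*(2*p) = 2*p²)
D(v) = (50 + v)/(-12 + v) (D(v) = (v + 2*5²)/(v - 12) = (v + 2*25)/(-12 + v) = (v + 50)/(-12 + v) = (50 + v)/(-12 + v))
d(c) = 3*c/4 (d(c) = (3*(c + c))/8 = (3*(2*c))/8 = (6*c)/8 = 3*c/4)
d(D(-26)) - 1*323078 = 3*((50 - 26)/(-12 - 26))/4 - 1*323078 = 3*(24/(-38))/4 - 323078 = 3*(-1/38*24)/4 - 323078 = (¾)*(-12/19) - 323078 = -9/19 - 323078 = -6138491/19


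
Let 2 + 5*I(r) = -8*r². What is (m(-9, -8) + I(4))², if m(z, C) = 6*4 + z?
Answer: 121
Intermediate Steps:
I(r) = -⅖ - 8*r²/5 (I(r) = -⅖ + (-8*r²)/5 = -⅖ - 8*r²/5)
m(z, C) = 24 + z
(m(-9, -8) + I(4))² = ((24 - 9) + (-⅖ - 8/5*4²))² = (15 + (-⅖ - 8/5*16))² = (15 + (-⅖ - 128/5))² = (15 - 26)² = (-11)² = 121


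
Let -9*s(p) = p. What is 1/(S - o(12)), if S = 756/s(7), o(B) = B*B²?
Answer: -1/2700 ≈ -0.00037037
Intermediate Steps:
s(p) = -p/9
o(B) = B³
S = -972 (S = 756/((-⅑*7)) = 756/(-7/9) = 756*(-9/7) = -972)
1/(S - o(12)) = 1/(-972 - 1*12³) = 1/(-972 - 1*1728) = 1/(-972 - 1728) = 1/(-2700) = -1/2700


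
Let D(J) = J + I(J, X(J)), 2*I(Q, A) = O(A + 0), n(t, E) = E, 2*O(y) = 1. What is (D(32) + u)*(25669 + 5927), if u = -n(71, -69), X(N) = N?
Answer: 3199095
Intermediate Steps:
O(y) = ½ (O(y) = (½)*1 = ½)
I(Q, A) = ¼ (I(Q, A) = (½)*(½) = ¼)
D(J) = ¼ + J (D(J) = J + ¼ = ¼ + J)
u = 69 (u = -1*(-69) = 69)
(D(32) + u)*(25669 + 5927) = ((¼ + 32) + 69)*(25669 + 5927) = (129/4 + 69)*31596 = (405/4)*31596 = 3199095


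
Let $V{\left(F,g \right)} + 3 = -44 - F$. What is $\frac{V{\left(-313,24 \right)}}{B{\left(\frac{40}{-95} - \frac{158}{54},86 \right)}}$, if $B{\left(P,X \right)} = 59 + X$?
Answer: $\frac{266}{145} \approx 1.8345$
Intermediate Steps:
$V{\left(F,g \right)} = -47 - F$ ($V{\left(F,g \right)} = -3 - \left(44 + F\right) = -47 - F$)
$\frac{V{\left(-313,24 \right)}}{B{\left(\frac{40}{-95} - \frac{158}{54},86 \right)}} = \frac{-47 - -313}{59 + 86} = \frac{-47 + 313}{145} = 266 \cdot \frac{1}{145} = \frac{266}{145}$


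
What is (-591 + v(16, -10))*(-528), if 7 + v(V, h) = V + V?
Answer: 298848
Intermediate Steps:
v(V, h) = -7 + 2*V (v(V, h) = -7 + (V + V) = -7 + 2*V)
(-591 + v(16, -10))*(-528) = (-591 + (-7 + 2*16))*(-528) = (-591 + (-7 + 32))*(-528) = (-591 + 25)*(-528) = -566*(-528) = 298848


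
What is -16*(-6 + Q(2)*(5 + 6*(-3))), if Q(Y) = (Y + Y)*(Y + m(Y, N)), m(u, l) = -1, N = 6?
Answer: 928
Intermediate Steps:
Q(Y) = 2*Y*(-1 + Y) (Q(Y) = (Y + Y)*(Y - 1) = (2*Y)*(-1 + Y) = 2*Y*(-1 + Y))
-16*(-6 + Q(2)*(5 + 6*(-3))) = -16*(-6 + (2*2*(-1 + 2))*(5 + 6*(-3))) = -16*(-6 + (2*2*1)*(5 - 18)) = -16*(-6 + 4*(-13)) = -16*(-6 - 52) = -16*(-58) = 928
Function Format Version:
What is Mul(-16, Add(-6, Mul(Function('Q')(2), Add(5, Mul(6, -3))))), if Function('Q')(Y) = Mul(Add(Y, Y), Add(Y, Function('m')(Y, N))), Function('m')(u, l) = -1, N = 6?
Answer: 928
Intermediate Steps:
Function('Q')(Y) = Mul(2, Y, Add(-1, Y)) (Function('Q')(Y) = Mul(Add(Y, Y), Add(Y, -1)) = Mul(Mul(2, Y), Add(-1, Y)) = Mul(2, Y, Add(-1, Y)))
Mul(-16, Add(-6, Mul(Function('Q')(2), Add(5, Mul(6, -3))))) = Mul(-16, Add(-6, Mul(Mul(2, 2, Add(-1, 2)), Add(5, Mul(6, -3))))) = Mul(-16, Add(-6, Mul(Mul(2, 2, 1), Add(5, -18)))) = Mul(-16, Add(-6, Mul(4, -13))) = Mul(-16, Add(-6, -52)) = Mul(-16, -58) = 928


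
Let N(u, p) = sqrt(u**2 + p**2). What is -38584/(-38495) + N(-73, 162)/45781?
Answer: 38584/38495 + sqrt(31573)/45781 ≈ 1.0062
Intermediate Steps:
N(u, p) = sqrt(p**2 + u**2)
-38584/(-38495) + N(-73, 162)/45781 = -38584/(-38495) + sqrt(162**2 + (-73)**2)/45781 = -38584*(-1/38495) + sqrt(26244 + 5329)*(1/45781) = 38584/38495 + sqrt(31573)*(1/45781) = 38584/38495 + sqrt(31573)/45781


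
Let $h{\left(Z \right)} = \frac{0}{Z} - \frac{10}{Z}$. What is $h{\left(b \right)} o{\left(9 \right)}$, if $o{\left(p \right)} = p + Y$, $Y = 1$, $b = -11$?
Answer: $\frac{100}{11} \approx 9.0909$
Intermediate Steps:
$o{\left(p \right)} = 1 + p$ ($o{\left(p \right)} = p + 1 = 1 + p$)
$h{\left(Z \right)} = - \frac{10}{Z}$ ($h{\left(Z \right)} = 0 - \frac{10}{Z} = - \frac{10}{Z}$)
$h{\left(b \right)} o{\left(9 \right)} = - \frac{10}{-11} \left(1 + 9\right) = \left(-10\right) \left(- \frac{1}{11}\right) 10 = \frac{10}{11} \cdot 10 = \frac{100}{11}$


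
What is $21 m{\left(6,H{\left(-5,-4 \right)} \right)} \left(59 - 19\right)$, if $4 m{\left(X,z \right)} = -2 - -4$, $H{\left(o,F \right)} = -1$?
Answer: $420$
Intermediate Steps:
$m{\left(X,z \right)} = \frac{1}{2}$ ($m{\left(X,z \right)} = \frac{-2 - -4}{4} = \frac{-2 + 4}{4} = \frac{1}{4} \cdot 2 = \frac{1}{2}$)
$21 m{\left(6,H{\left(-5,-4 \right)} \right)} \left(59 - 19\right) = 21 \cdot \frac{1}{2} \left(59 - 19\right) = \frac{21}{2} \cdot 40 = 420$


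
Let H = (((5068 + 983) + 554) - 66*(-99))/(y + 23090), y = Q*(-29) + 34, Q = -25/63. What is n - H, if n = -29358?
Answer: -42791199003/1457537 ≈ -29359.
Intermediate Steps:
Q = -25/63 (Q = -25*1/63 = -25/63 ≈ -0.39683)
y = 2867/63 (y = -25/63*(-29) + 34 = 725/63 + 34 = 2867/63 ≈ 45.508)
H = 827757/1457537 (H = (((5068 + 983) + 554) - 66*(-99))/(2867/63 + 23090) = ((6051 + 554) + 6534)/(1457537/63) = (6605 + 6534)*(63/1457537) = 13139*(63/1457537) = 827757/1457537 ≈ 0.56791)
n - H = -29358 - 1*827757/1457537 = -29358 - 827757/1457537 = -42791199003/1457537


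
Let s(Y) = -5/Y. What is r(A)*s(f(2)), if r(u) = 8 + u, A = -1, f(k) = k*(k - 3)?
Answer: 35/2 ≈ 17.500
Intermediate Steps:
f(k) = k*(-3 + k)
r(A)*s(f(2)) = (8 - 1)*(-5*1/(2*(-3 + 2))) = 7*(-5/(2*(-1))) = 7*(-5/(-2)) = 7*(-5*(-½)) = 7*(5/2) = 35/2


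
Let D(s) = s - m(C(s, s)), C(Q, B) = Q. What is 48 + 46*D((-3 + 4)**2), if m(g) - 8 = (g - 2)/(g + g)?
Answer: -251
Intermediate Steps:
m(g) = 8 + (-2 + g)/(2*g) (m(g) = 8 + (g - 2)/(g + g) = 8 + (-2 + g)/((2*g)) = 8 + (-2 + g)*(1/(2*g)) = 8 + (-2 + g)/(2*g))
D(s) = -17/2 + s + 1/s (D(s) = s - (17/2 - 1/s) = s + (-17/2 + 1/s) = -17/2 + s + 1/s)
48 + 46*D((-3 + 4)**2) = 48 + 46*(-17/2 + (-3 + 4)**2 + 1/((-3 + 4)**2)) = 48 + 46*(-17/2 + 1**2 + 1/(1**2)) = 48 + 46*(-17/2 + 1 + 1/1) = 48 + 46*(-17/2 + 1 + 1) = 48 + 46*(-13/2) = 48 - 299 = -251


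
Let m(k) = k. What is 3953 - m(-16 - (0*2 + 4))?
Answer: 3973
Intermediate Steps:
3953 - m(-16 - (0*2 + 4)) = 3953 - (-16 - (0*2 + 4)) = 3953 - (-16 - (0 + 4)) = 3953 - (-16 - 1*4) = 3953 - (-16 - 4) = 3953 - 1*(-20) = 3953 + 20 = 3973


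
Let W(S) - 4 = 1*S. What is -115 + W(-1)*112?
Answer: 221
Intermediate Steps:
W(S) = 4 + S (W(S) = 4 + 1*S = 4 + S)
-115 + W(-1)*112 = -115 + (4 - 1)*112 = -115 + 3*112 = -115 + 336 = 221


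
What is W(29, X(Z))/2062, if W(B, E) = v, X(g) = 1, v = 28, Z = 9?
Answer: 14/1031 ≈ 0.013579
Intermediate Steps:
W(B, E) = 28
W(29, X(Z))/2062 = 28/2062 = 28*(1/2062) = 14/1031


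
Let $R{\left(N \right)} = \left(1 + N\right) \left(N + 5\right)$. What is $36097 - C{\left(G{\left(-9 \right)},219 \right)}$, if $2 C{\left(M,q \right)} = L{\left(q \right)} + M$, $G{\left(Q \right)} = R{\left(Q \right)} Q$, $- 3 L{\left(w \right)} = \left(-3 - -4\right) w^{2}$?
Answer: $\frac{88469}{2} \approx 44235.0$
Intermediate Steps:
$L{\left(w \right)} = - \frac{w^{2}}{3}$ ($L{\left(w \right)} = - \frac{\left(-3 - -4\right) w^{2}}{3} = - \frac{\left(-3 + 4\right) w^{2}}{3} = - \frac{1 w^{2}}{3} = - \frac{w^{2}}{3}$)
$R{\left(N \right)} = \left(1 + N\right) \left(5 + N\right)$
$G{\left(Q \right)} = Q \left(5 + Q^{2} + 6 Q\right)$ ($G{\left(Q \right)} = \left(5 + Q^{2} + 6 Q\right) Q = Q \left(5 + Q^{2} + 6 Q\right)$)
$C{\left(M,q \right)} = \frac{M}{2} - \frac{q^{2}}{6}$ ($C{\left(M,q \right)} = \frac{- \frac{q^{2}}{3} + M}{2} = \frac{M - \frac{q^{2}}{3}}{2} = \frac{M}{2} - \frac{q^{2}}{6}$)
$36097 - C{\left(G{\left(-9 \right)},219 \right)} = 36097 - \left(\frac{\left(-9\right) \left(5 + \left(-9\right)^{2} + 6 \left(-9\right)\right)}{2} - \frac{219^{2}}{6}\right) = 36097 - \left(\frac{\left(-9\right) \left(5 + 81 - 54\right)}{2} - \frac{15987}{2}\right) = 36097 - \left(\frac{\left(-9\right) 32}{2} - \frac{15987}{2}\right) = 36097 - \left(\frac{1}{2} \left(-288\right) - \frac{15987}{2}\right) = 36097 - \left(-144 - \frac{15987}{2}\right) = 36097 - - \frac{16275}{2} = 36097 + \frac{16275}{2} = \frac{88469}{2}$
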